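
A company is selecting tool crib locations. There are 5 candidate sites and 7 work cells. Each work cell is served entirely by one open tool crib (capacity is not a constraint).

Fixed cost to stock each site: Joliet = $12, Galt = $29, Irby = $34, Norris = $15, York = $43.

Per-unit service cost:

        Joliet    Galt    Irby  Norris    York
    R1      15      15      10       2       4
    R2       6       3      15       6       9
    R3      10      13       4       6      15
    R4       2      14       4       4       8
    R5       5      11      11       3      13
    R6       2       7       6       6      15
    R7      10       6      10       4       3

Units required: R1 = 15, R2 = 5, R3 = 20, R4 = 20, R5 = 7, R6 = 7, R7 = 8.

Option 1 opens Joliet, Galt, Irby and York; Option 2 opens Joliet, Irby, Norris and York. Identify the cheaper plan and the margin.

Option 1: {Joliet, Galt, Irby, York}: R1→York 4·15=60, R2→Galt 3·5=15, R3→Irby 4·20=80, R4→Joliet 2·20=40, R5→Joliet 5·7=35, R6→Joliet 2·7=14, R7→York 3·8=24. Service 268; fixed 118; total 386.
Option 2: {Joliet, Irby, Norris, York}: R1→Norris 2·15=30, R2→Joliet 6·5=30, R3→Irby 4·20=80, R4→Joliet 2·20=40, R5→Norris 3·7=21, R6→Joliet 2·7=14, R7→York 3·8=24. Service 239; fixed 104; total 343.
Difference: |386 − 343| = 43.

Option 2 is cheaper by 43.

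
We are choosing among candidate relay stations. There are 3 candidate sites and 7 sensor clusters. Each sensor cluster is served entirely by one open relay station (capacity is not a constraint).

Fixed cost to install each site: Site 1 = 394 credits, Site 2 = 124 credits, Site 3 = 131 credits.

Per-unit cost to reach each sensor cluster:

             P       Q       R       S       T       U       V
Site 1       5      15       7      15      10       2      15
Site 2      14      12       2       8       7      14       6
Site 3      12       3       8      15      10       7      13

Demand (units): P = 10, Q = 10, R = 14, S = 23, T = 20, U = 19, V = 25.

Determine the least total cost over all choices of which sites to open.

For any fixed open set, each sensor cluster goes to its cheapest open site; total = fixed + service.
{Site 2, Site 3}: P→Site 3 12·10=120, Q→Site 3 3·10=30, R→Site 2 2·14=28, S→Site 2 8·23=184, T→Site 2 7·20=140, U→Site 3 7·19=133, V→Site 2 6·25=150. Service 785; fixed 255; total 1040.
{Site 2}: service 1028 + fixed 124 = 1152
{Site 1, Site 2}: P→Site 1 5·10=50, Q→Site 2 12·10=120, R→Site 2 2·14=28, S→Site 2 8·23=184, T→Site 2 7·20=140, U→Site 1 2·19=38, V→Site 2 6·25=150. Service 710; fixed 518; total 1228.
{Site 1, Site 2, Site 3}: P→Site 1 5·10=50, Q→Site 3 3·10=30, R→Site 2 2·14=28, S→Site 2 8·23=184, T→Site 2 7·20=140, U→Site 1 2·19=38, V→Site 2 6·25=150. Service 620; fixed 649; total 1269.
No other subset beats 1040.

Minimum total cost: 1040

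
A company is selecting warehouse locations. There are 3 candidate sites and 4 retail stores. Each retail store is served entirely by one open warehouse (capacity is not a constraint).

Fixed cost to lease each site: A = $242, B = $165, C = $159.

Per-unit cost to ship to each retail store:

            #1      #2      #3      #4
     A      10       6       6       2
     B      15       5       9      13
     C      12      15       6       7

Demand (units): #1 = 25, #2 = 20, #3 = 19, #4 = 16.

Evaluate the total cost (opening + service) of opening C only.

Total cost: 985

Each retail store is assigned to its cheapest site among the open ones.
{C}: #1→C 12·25=300, #2→C 15·20=300, #3→C 6·19=114, #4→C 7·16=112. Service 826; fixed 159; total 985.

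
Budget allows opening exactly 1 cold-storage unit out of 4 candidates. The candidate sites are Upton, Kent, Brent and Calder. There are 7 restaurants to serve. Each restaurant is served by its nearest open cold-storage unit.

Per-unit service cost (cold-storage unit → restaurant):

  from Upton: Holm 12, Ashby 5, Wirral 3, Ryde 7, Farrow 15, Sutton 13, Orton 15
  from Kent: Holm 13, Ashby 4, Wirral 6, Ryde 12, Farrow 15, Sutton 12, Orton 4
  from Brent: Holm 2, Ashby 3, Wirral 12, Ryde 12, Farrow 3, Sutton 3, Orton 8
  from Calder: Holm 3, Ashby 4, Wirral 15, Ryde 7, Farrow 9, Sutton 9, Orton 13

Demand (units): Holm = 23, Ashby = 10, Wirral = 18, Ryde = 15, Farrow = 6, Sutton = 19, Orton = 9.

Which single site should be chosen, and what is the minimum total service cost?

With exactly 1 open, each restaurant uses its cheapest among the chosen.
{Brent}: Holm→Brent 2·23=46, Ashby→Brent 3·10=30, Wirral→Brent 12·18=216, Ryde→Brent 12·15=180, Farrow→Brent 3·6=18, Sutton→Brent 3·19=57, Orton→Brent 8·9=72. Service cost 619.
{Calder}: service cost 826
{Upton}: service cost 957
Among all 4 size-1 choices, {Brent} is lowest.

Choose Brent only; total service cost 619.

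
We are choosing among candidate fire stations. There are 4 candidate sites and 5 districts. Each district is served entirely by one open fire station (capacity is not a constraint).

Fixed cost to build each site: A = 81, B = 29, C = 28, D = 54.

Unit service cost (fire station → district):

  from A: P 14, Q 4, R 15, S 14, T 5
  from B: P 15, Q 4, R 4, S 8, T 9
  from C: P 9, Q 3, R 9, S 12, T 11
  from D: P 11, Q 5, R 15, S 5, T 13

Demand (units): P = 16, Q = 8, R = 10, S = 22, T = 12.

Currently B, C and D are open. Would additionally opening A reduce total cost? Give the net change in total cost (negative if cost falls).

Current service cost with {B, C, D}: 426.
Adding A: each district re-picks its cheapest; new service cost 378, saving 48.
Extra fixed cost: 81. Net change = 81 − 48 = 33.
(Totals: 537 → 570.)

No — net change +33 (cost rises by 33).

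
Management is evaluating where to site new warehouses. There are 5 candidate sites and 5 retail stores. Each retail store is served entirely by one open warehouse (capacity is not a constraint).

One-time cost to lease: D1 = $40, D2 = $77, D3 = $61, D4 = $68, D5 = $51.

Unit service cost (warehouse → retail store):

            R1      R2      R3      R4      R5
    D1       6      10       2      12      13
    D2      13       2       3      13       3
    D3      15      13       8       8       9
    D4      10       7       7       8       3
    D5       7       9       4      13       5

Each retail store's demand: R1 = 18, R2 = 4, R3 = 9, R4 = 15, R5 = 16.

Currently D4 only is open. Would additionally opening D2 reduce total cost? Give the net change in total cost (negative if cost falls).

No — net change +21 (cost rises by 21).

Current service cost with {D4}: 439.
Adding D2: each retail store re-picks its cheapest; new service cost 383, saving 56.
Extra fixed cost: 77. Net change = 77 − 56 = 21.
(Totals: 507 → 528.)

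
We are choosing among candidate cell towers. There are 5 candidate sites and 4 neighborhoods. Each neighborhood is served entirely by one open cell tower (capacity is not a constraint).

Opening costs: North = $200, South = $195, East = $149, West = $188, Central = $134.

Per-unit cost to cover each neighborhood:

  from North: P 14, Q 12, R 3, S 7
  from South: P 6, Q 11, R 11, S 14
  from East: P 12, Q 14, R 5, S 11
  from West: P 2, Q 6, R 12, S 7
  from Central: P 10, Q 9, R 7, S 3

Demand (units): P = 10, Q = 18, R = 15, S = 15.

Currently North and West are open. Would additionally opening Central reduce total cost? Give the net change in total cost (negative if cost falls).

No — net change +74 (cost rises by 74).

Current service cost with {North, West}: 278.
Adding Central: each neighborhood re-picks its cheapest; new service cost 218, saving 60.
Extra fixed cost: 134. Net change = 134 − 60 = 74.
(Totals: 666 → 740.)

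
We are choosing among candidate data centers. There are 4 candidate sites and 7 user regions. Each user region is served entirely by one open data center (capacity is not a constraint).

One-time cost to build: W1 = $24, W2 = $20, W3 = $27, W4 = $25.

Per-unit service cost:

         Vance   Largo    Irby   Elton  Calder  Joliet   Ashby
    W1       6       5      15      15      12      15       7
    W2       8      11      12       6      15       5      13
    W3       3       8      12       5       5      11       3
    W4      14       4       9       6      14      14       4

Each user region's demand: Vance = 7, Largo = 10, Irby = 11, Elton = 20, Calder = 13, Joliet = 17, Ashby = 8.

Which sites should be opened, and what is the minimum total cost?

For any fixed open set, each user region goes to its cheapest open site; total = fixed + service.
{W2, W3, W4}: Vance→W3 3·7=21, Largo→W4 4·10=40, Irby→W4 9·11=99, Elton→W3 5·20=100, Calder→W3 5·13=65, Joliet→W2 5·17=85, Ashby→W3 3·8=24. Service 434; fixed 72; total 506.
{W1, W2, W3, W4}: Vance→W3 3·7=21, Largo→W4 4·10=40, Irby→W4 9·11=99, Elton→W3 5·20=100, Calder→W3 5·13=65, Joliet→W2 5·17=85, Ashby→W3 3·8=24. Service 434; fixed 96; total 530.
{W1, W2, W3}: Vance→W3 3·7=21, Largo→W1 5·10=50, Irby→W2 12·11=132, Elton→W3 5·20=100, Calder→W3 5·13=65, Joliet→W2 5·17=85, Ashby→W3 3·8=24. Service 477; fixed 71; total 548.
{W2}: service 802 + fixed 20 = 822
No other subset beats 506.

Open W2, W3 and W4; minimum total cost 506.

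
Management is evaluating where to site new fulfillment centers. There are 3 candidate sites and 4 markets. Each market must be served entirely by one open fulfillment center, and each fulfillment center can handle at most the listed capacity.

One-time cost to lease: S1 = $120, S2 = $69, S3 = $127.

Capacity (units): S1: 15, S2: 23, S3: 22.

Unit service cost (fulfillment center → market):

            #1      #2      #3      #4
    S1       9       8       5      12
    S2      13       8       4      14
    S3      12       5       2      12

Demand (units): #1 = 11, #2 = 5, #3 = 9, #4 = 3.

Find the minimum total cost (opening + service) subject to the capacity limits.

Open {S1, S2}: #1→S1 9·11=99, #2→S2 8·5=40, #3→S2 4·9=36, #4→S1 12·3=36.
Loads: S1 carries 14/15, S2 carries 14/23. Service 211; fixed 189; total 400.
Next best feasible plan costs 406.

Minimum total cost: 400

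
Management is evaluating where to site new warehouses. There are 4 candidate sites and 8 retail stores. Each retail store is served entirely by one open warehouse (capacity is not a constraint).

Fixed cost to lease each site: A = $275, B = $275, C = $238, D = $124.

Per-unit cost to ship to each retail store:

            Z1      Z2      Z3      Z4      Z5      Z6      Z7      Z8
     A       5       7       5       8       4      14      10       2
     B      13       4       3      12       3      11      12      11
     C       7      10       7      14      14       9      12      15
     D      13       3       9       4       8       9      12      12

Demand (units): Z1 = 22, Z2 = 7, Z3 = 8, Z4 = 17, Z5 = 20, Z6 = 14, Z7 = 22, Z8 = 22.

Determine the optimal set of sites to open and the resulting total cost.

Open A and D; minimum total cost 1108.

For any fixed open set, each retail store goes to its cheapest open site; total = fixed + service.
{A, D}: Z1→A 5·22=110, Z2→D 3·7=21, Z3→A 5·8=40, Z4→D 4·17=68, Z5→A 4·20=80, Z6→D 9·14=126, Z7→A 10·22=220, Z8→A 2·22=44. Service 709; fixed 399; total 1108.
{A}: service 875 + fixed 275 = 1150
{A, C}: Z1→A 5·22=110, Z2→A 7·7=49, Z3→A 5·8=40, Z4→A 8·17=136, Z5→A 4·20=80, Z6→C 9·14=126, Z7→A 10·22=220, Z8→A 2·22=44. Service 805; fixed 513; total 1318.
{A, B, C, D}: service 673 + fixed 912 = 1585
No other subset beats 1108.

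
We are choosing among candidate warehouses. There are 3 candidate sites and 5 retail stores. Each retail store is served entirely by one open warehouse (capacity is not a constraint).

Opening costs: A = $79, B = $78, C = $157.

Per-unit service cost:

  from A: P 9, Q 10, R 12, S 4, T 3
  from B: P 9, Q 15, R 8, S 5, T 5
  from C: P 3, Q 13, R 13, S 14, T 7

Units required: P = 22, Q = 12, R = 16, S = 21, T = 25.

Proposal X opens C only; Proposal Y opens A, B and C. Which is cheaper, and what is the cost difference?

Proposal X: {C}: P→C 3·22=66, Q→C 13·12=156, R→C 13·16=208, S→C 14·21=294, T→C 7·25=175. Service 899; fixed 157; total 1056.
Proposal Y: {A, B, C}: P→C 3·22=66, Q→A 10·12=120, R→B 8·16=128, S→A 4·21=84, T→A 3·25=75. Service 473; fixed 314; total 787.
Difference: |1056 − 787| = 269.

Proposal Y is cheaper by 269.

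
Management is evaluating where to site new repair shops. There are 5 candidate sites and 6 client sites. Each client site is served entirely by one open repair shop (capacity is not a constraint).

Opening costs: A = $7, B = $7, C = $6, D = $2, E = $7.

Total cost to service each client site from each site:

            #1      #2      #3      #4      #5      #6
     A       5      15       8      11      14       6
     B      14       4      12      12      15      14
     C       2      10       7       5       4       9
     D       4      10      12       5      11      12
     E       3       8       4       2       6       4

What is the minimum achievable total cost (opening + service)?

Minimum total cost: 34

For any fixed open set, each client site goes to its cheapest open site; total = fixed + service.
{E}: #1→E 3, #2→E 8, #3→E 4, #4→E 2, #5→E 6, #6→E 4. Service 27; fixed 7; total 34.
{D, E}: service 27 + fixed 9 = 36
{B, E}: service 23 + fixed 14 = 37
{A, B, C, D, E}: service 20 + fixed 29 = 49
No other subset beats 34.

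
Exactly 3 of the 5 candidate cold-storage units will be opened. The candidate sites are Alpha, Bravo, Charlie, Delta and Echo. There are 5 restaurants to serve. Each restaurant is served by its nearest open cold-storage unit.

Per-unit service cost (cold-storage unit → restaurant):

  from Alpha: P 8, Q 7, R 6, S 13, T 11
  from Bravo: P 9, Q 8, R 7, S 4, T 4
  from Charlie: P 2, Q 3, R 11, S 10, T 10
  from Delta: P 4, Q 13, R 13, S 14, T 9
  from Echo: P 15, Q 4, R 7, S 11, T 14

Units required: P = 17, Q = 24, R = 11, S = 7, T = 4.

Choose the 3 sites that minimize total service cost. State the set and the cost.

Choose Alpha, Bravo and Charlie; total service cost 216.

With exactly 3 open, each restaurant uses its cheapest among the chosen.
{Alpha, Bravo, Charlie}: P→Charlie 2·17=34, Q→Charlie 3·24=72, R→Alpha 6·11=66, S→Bravo 4·7=28, T→Bravo 4·4=16. Service cost 216.
{Bravo, Charlie, Delta}: service cost 227
{Bravo, Charlie, Echo}: service cost 227
Among all 10 size-3 choices, {Alpha, Bravo, Charlie} is lowest.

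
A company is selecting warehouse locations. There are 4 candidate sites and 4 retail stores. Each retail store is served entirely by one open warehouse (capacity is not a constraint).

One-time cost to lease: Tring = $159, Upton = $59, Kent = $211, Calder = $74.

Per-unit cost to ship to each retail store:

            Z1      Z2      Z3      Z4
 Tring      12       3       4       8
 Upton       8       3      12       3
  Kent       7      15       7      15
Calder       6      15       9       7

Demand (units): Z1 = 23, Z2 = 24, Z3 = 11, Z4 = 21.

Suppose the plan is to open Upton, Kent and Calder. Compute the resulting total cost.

Each retail store is assigned to its cheapest site among the open ones.
{Upton, Kent, Calder}: Z1→Calder 6·23=138, Z2→Upton 3·24=72, Z3→Kent 7·11=77, Z4→Upton 3·21=63. Service 350; fixed 344; total 694.

Total cost: 694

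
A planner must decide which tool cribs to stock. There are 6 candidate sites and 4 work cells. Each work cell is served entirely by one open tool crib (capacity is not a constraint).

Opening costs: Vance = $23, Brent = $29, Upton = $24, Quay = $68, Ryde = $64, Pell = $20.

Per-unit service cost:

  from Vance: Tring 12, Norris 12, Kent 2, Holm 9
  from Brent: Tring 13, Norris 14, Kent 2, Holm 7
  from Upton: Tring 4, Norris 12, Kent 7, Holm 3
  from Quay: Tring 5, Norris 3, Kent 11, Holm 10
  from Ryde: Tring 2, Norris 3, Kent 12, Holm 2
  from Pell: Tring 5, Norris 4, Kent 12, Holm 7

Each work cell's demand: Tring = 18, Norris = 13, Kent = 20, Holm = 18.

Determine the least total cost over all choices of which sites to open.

For any fixed open set, each work cell goes to its cheapest open site; total = fixed + service.
{Vance, Ryde}: Tring→Ryde 2·18=36, Norris→Ryde 3·13=39, Kent→Vance 2·20=40, Holm→Ryde 2·18=36. Service 151; fixed 87; total 238.
{Brent, Ryde}: service 151 + fixed 93 = 244
{Vance, Ryde, Pell}: Tring→Ryde 2·18=36, Norris→Ryde 3·13=39, Kent→Vance 2·20=40, Holm→Ryde 2·18=36. Service 151; fixed 107; total 258.
{Vance, Brent, Upton, Quay, Ryde, Pell}: service 151 + fixed 228 = 379
No other subset beats 238.

Minimum total cost: 238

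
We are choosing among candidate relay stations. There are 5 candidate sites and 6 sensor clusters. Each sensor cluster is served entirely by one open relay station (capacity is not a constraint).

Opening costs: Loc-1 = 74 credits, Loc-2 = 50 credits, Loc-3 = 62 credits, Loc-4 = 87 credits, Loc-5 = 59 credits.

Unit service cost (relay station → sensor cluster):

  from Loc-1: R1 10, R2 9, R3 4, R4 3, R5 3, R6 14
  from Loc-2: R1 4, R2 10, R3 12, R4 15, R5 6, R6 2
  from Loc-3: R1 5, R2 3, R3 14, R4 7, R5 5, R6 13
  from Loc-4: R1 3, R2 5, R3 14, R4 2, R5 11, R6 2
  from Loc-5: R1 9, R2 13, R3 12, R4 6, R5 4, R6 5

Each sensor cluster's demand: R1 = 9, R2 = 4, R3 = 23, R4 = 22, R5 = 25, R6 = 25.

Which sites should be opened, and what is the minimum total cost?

Open Loc-1 and Loc-4; minimum total cost 469.

For any fixed open set, each sensor cluster goes to its cheapest open site; total = fixed + service.
{Loc-1, Loc-4}: R1→Loc-4 3·9=27, R2→Loc-4 5·4=20, R3→Loc-1 4·23=92, R4→Loc-4 2·22=44, R5→Loc-1 3·25=75, R6→Loc-4 2·25=50. Service 308; fixed 161; total 469.
{Loc-1, Loc-2}: R1→Loc-2 4·9=36, R2→Loc-1 9·4=36, R3→Loc-1 4·23=92, R4→Loc-1 3·22=66, R5→Loc-1 3·25=75, R6→Loc-2 2·25=50. Service 355; fixed 124; total 479.
{Loc-1, Loc-2, Loc-3}: service 331 + fixed 186 = 517
{Loc-1, Loc-2, Loc-3, Loc-4, Loc-5}: service 300 + fixed 332 = 632
No other subset beats 469.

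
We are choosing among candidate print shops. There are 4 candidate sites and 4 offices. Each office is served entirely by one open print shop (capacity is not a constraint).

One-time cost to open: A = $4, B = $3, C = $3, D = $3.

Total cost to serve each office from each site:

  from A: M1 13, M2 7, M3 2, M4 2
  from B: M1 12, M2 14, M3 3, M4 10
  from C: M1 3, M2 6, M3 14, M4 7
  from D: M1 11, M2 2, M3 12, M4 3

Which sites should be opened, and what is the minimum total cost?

For any fixed open set, each office goes to its cheapest open site; total = fixed + service.
{A, C, D}: M1→C 3, M2→D 2, M3→A 2, M4→A 2. Service 9; fixed 10; total 19.
{A, C}: M1→C 3, M2→C 6, M3→A 2, M4→A 2. Service 13; fixed 7; total 20.
{B, C, D}: service 11 + fixed 9 = 20
{A, B, C, D}: service 9 + fixed 13 = 22
(All 15 nonempty subsets were checked; A, C and D is lowest.)

Open A, C and D; minimum total cost 19.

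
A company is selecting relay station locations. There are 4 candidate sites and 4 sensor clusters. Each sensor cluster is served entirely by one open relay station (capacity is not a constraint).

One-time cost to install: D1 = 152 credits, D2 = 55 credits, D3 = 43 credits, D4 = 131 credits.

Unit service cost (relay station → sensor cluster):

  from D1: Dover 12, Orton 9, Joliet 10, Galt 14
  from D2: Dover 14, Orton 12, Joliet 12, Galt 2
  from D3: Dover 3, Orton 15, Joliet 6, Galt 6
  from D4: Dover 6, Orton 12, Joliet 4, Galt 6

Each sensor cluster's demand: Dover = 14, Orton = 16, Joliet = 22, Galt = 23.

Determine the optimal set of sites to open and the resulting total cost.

For any fixed open set, each sensor cluster goes to its cheapest open site; total = fixed + service.
{D2, D3}: Dover→D3 3·14=42, Orton→D2 12·16=192, Joliet→D3 6·22=132, Galt→D2 2·23=46. Service 412; fixed 98; total 510.
{D3}: service 552 + fixed 43 = 595
{D2, D4}: Dover→D4 6·14=84, Orton→D2 12·16=192, Joliet→D4 4·22=88, Galt→D2 2·23=46. Service 410; fixed 186; total 596.
{D1, D2, D3, D4}: Dover→D3 3·14=42, Orton→D1 9·16=144, Joliet→D4 4·22=88, Galt→D2 2·23=46. Service 320; fixed 381; total 701.
No other subset beats 510.

Open D2 and D3; minimum total cost 510.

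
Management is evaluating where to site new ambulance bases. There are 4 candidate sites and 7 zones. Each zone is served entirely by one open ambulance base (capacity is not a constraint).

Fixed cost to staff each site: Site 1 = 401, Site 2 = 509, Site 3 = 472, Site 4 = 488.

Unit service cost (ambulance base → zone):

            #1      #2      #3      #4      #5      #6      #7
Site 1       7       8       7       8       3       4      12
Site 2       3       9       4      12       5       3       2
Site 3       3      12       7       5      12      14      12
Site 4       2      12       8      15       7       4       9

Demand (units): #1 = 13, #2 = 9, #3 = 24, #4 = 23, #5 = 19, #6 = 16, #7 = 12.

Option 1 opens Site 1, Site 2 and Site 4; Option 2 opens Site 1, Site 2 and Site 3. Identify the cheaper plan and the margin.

Option 2 is cheaper by 72.

Option 1: {Site 1, Site 2, Site 4}: #1→Site 4 2·13=26, #2→Site 1 8·9=72, #3→Site 2 4·24=96, #4→Site 1 8·23=184, #5→Site 1 3·19=57, #6→Site 2 3·16=48, #7→Site 2 2·12=24. Service 507; fixed 1398; total 1905.
Option 2: {Site 1, Site 2, Site 3}: #1→Site 2 3·13=39, #2→Site 1 8·9=72, #3→Site 2 4·24=96, #4→Site 3 5·23=115, #5→Site 1 3·19=57, #6→Site 2 3·16=48, #7→Site 2 2·12=24. Service 451; fixed 1382; total 1833.
Difference: |1905 − 1833| = 72.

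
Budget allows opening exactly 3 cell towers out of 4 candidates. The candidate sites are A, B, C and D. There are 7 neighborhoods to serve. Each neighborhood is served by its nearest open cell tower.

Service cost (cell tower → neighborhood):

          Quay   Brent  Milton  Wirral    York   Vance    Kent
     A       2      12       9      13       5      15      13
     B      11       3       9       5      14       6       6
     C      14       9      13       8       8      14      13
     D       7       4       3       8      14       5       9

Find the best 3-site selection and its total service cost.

Choose A, B and D; total service cost 29.

With exactly 3 open, each neighborhood uses its cheapest among the chosen.
{A, B, D}: Quay→A 2, Brent→B 3, Milton→D 3, Wirral→B 5, York→A 5, Vance→D 5, Kent→B 6. Service cost 29.
{A, B, C}: service cost 36
{A, C, D}: service cost 36
Among all 4 size-3 choices, {A, B, D} is lowest.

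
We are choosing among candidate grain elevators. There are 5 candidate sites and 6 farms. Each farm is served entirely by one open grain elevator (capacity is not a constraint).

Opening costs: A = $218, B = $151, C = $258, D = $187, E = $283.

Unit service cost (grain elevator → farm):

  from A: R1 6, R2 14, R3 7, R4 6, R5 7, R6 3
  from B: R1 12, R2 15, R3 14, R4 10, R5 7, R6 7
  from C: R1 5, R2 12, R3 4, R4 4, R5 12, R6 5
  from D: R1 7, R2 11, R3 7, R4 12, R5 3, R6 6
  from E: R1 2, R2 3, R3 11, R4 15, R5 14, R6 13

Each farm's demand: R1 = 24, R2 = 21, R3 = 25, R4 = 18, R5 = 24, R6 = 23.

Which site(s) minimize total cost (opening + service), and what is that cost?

For any fixed open set, each farm goes to its cheapest open site; total = fixed + service.
{A, E}: R1→E 2·24=48, R2→E 3·21=63, R3→A 7·25=175, R4→A 6·18=108, R5→A 7·24=168, R6→A 3·23=69. Service 631; fixed 501; total 1132.
{C, D}: service 710 + fixed 445 = 1155
{A}: service 958 + fixed 218 = 1176
{A, B, C, D, E}: service 424 + fixed 1097 = 1521
No other subset beats 1132.

Open A and E; minimum total cost 1132.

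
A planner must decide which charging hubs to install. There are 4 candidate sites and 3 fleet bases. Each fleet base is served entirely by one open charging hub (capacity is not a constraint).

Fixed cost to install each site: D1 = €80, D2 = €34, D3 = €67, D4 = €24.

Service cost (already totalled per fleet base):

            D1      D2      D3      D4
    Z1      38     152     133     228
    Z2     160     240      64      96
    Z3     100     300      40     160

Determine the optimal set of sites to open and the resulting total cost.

Open D1 and D3; minimum total cost 289.

For any fixed open set, each fleet base goes to its cheapest open site; total = fixed + service.
{D1, D3}: Z1→D1 38, Z2→D3 64, Z3→D3 40. Service 142; fixed 147; total 289.
{D3}: Z1→D3 133, Z2→D3 64, Z3→D3 40. Service 237; fixed 67; total 304.
{D1, D3, D4}: Z1→D1 38, Z2→D3 64, Z3→D3 40. Service 142; fixed 171; total 313.
{D1, D2, D3, D4}: service 142 + fixed 205 = 347
No other subset beats 289.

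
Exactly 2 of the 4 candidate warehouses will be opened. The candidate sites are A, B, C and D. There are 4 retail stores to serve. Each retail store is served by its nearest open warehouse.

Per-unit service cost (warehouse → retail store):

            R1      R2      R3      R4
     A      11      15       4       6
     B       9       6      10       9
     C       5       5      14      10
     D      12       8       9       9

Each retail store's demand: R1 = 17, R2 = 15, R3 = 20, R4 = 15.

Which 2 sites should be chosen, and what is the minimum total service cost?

Choose A and C; total service cost 330.

With exactly 2 open, each retail store uses its cheapest among the chosen.
{A, C}: R1→C 5·17=85, R2→C 5·15=75, R3→A 4·20=80, R4→A 6·15=90. Service cost 330.
{A, B}: service cost 413
{C, D}: service cost 475
Among all 6 size-2 choices, {A, C} is lowest.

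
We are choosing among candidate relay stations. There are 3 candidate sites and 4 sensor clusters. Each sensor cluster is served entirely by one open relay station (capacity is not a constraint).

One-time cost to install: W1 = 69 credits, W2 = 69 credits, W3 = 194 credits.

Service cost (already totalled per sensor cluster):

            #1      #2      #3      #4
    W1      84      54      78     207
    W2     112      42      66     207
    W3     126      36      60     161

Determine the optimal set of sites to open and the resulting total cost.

Open W1 only; minimum total cost 492.

For any fixed open set, each sensor cluster goes to its cheapest open site; total = fixed + service.
{W1}: #1→W1 84, #2→W1 54, #3→W1 78, #4→W1 207. Service 423; fixed 69; total 492.
{W2}: service 427 + fixed 69 = 496
{W1, W2}: service 399 + fixed 138 = 537
{W1, W2, W3}: service 341 + fixed 332 = 673
(All 7 nonempty subsets were checked; W1 only is lowest.)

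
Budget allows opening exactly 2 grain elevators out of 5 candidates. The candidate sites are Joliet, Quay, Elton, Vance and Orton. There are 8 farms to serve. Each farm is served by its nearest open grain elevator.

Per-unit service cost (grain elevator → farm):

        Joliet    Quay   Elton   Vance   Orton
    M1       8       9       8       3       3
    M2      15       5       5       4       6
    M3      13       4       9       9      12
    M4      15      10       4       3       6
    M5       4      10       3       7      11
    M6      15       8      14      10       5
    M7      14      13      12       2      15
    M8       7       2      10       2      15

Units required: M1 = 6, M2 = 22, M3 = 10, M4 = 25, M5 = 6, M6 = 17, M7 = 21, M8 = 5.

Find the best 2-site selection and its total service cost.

Choose Vance and Orton; total service cost 450.

With exactly 2 open, each farm uses its cheapest among the chosen.
{Vance, Orton}: M1→Vance 3·6=18, M2→Vance 4·22=88, M3→Vance 9·10=90, M4→Vance 3·25=75, M5→Vance 7·6=42, M6→Orton 5·17=85, M7→Vance 2·21=42, M8→Vance 2·5=10. Service cost 450.
{Quay, Vance}: service cost 451
{Elton, Vance}: service cost 511
Among all 10 size-2 choices, {Vance, Orton} is lowest.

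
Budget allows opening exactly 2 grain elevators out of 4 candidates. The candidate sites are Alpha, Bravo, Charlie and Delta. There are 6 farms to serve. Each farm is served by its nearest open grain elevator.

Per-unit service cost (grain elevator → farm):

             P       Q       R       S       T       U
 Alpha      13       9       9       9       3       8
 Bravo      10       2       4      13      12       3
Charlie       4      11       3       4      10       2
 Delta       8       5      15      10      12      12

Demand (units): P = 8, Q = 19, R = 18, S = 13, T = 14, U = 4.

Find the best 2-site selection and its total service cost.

Choose Bravo and Charlie; total service cost 324.

With exactly 2 open, each farm uses its cheapest among the chosen.
{Bravo, Charlie}: P→Charlie 4·8=32, Q→Bravo 2·19=38, R→Charlie 3·18=54, S→Charlie 4·13=52, T→Charlie 10·14=140, U→Charlie 2·4=8. Service cost 324.
{Alpha, Charlie}: service cost 359
{Alpha, Bravo}: service cost 361
Among all 6 size-2 choices, {Bravo, Charlie} is lowest.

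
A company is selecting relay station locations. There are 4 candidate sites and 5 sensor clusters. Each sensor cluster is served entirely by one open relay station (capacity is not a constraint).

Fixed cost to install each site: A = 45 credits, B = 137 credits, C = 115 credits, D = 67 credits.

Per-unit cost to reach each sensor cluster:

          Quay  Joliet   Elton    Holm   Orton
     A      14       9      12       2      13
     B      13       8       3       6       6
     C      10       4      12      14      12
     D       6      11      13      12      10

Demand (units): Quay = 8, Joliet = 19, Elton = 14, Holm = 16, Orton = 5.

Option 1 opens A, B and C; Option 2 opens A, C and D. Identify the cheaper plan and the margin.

Option 1 is cheaper by 44.

Option 1: {A, B, C}: Quay→C 10·8=80, Joliet→C 4·19=76, Elton→B 3·14=42, Holm→A 2·16=32, Orton→B 6·5=30. Service 260; fixed 297; total 557.
Option 2: {A, C, D}: Quay→D 6·8=48, Joliet→C 4·19=76, Elton→A 12·14=168, Holm→A 2·16=32, Orton→D 10·5=50. Service 374; fixed 227; total 601.
Difference: |557 − 601| = 44.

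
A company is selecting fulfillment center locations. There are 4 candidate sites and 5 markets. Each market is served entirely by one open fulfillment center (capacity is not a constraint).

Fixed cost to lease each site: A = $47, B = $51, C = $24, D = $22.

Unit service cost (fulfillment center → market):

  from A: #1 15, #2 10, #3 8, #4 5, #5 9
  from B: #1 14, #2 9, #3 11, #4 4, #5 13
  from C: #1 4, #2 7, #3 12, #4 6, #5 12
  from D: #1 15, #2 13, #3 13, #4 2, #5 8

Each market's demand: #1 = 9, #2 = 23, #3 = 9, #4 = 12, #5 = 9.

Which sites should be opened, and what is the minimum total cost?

Open C and D; minimum total cost 447.

For any fixed open set, each market goes to its cheapest open site; total = fixed + service.
{C, D}: #1→C 4·9=36, #2→C 7·23=161, #3→C 12·9=108, #4→D 2·12=24, #5→D 8·9=72. Service 401; fixed 46; total 447.
{A, C, D}: #1→C 4·9=36, #2→C 7·23=161, #3→A 8·9=72, #4→D 2·12=24, #5→D 8·9=72. Service 365; fixed 93; total 458.
{A, C}: service 410 + fixed 71 = 481
{A, B, C, D}: #1→C 4·9=36, #2→C 7·23=161, #3→A 8·9=72, #4→D 2·12=24, #5→D 8·9=72. Service 365; fixed 144; total 509.
No other subset beats 447.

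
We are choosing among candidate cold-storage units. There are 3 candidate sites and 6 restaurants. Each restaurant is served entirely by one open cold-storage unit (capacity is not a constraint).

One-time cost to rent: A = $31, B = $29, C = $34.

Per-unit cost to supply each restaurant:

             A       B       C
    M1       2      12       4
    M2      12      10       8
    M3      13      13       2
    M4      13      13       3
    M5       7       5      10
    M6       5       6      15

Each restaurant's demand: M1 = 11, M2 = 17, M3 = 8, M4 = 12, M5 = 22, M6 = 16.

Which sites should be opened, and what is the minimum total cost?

Open A, B and C; minimum total cost 494.

For any fixed open set, each restaurant goes to its cheapest open site; total = fixed + service.
{A, B, C}: M1→A 2·11=22, M2→C 8·17=136, M3→C 2·8=16, M4→C 3·12=36, M5→B 5·22=110, M6→A 5·16=80. Service 400; fixed 94; total 494.
{B, C}: M1→C 4·11=44, M2→C 8·17=136, M3→C 2·8=16, M4→C 3·12=36, M5→B 5·22=110, M6→B 6·16=96. Service 438; fixed 63; total 501.
{A, C}: service 444 + fixed 65 = 509
{B}: service 768 + fixed 29 = 797
No other subset beats 494.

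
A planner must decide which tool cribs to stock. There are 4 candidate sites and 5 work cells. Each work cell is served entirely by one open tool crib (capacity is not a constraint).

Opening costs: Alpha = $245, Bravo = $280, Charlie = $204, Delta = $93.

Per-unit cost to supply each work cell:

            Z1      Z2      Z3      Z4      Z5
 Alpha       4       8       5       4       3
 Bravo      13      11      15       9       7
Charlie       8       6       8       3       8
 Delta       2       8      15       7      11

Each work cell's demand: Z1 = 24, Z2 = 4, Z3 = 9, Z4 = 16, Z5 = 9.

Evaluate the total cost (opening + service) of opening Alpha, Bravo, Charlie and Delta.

Each work cell is assigned to its cheapest site among the open ones.
{Alpha, Bravo, Charlie, Delta}: Z1→Delta 2·24=48, Z2→Charlie 6·4=24, Z3→Alpha 5·9=45, Z4→Charlie 3·16=48, Z5→Alpha 3·9=27. Service 192; fixed 822; total 1014.

Total cost: 1014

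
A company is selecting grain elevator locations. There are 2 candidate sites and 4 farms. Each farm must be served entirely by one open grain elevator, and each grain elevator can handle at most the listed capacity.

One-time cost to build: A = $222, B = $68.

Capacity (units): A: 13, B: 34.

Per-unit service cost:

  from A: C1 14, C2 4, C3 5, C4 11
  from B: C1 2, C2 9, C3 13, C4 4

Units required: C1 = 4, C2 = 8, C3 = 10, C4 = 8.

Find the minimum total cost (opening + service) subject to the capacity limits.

Minimum total cost: 310

Open {B}: C1→B 2·4=8, C2→B 9·8=72, C3→B 13·10=130, C4→B 4·8=32.
Loads: B carries 30/34. Service 242; fixed 68; total 310.
Next best feasible plan costs 452.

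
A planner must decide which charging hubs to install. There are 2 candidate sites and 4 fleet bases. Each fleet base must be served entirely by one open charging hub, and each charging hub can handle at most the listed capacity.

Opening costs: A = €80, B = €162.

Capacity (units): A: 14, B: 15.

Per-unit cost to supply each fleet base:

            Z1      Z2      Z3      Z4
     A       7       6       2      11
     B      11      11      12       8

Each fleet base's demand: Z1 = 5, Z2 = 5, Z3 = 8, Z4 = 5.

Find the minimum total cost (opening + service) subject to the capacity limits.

Minimum total cost: 383

Open {A, B}: Z1→B 11·5=55, Z2→A 6·5=30, Z3→A 2·8=16, Z4→B 8·5=40.
Loads: A carries 13/14, B carries 10/15. Service 141; fixed 242; total 383.
Next best feasible plan costs 388.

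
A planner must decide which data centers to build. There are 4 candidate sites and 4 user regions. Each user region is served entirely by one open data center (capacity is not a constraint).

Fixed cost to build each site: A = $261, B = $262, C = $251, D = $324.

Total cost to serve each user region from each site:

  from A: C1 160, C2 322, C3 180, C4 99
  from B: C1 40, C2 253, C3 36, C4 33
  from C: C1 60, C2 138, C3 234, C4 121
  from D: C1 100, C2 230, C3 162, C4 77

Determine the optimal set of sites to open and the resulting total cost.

Open B only; minimum total cost 624.

For any fixed open set, each user region goes to its cheapest open site; total = fixed + service.
{B}: C1→B 40, C2→B 253, C3→B 36, C4→B 33. Service 362; fixed 262; total 624.
{B, C}: service 247 + fixed 513 = 760
{C}: C1→C 60, C2→C 138, C3→C 234, C4→C 121. Service 553; fixed 251; total 804.
{A, B, C, D}: C1→B 40, C2→C 138, C3→B 36, C4→B 33. Service 247; fixed 1098; total 1345.
No other subset beats 624.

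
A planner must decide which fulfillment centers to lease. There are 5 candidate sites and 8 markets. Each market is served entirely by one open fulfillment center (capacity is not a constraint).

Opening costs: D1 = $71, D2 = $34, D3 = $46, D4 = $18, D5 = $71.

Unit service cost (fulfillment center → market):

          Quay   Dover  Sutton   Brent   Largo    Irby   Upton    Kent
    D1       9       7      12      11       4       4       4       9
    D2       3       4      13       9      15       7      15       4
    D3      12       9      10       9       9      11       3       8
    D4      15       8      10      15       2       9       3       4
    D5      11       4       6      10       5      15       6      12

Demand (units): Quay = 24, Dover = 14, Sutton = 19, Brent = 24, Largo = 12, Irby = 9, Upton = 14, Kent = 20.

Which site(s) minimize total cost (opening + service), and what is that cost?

For any fixed open set, each market goes to its cheapest open site; total = fixed + service.
{D2, D4, D5}: Quay→D2 3·24=72, Dover→D2 4·14=56, Sutton→D5 6·19=114, Brent→D2 9·24=216, Largo→D4 2·12=24, Irby→D2 7·9=63, Upton→D4 3·14=42, Kent→D2 4·20=80. Service 667; fixed 123; total 790.
{D2, D4}: service 743 + fixed 52 = 795
{D1, D2, D4, D5}: Quay→D2 3·24=72, Dover→D2 4·14=56, Sutton→D5 6·19=114, Brent→D2 9·24=216, Largo→D4 2·12=24, Irby→D1 4·9=36, Upton→D4 3·14=42, Kent→D2 4·20=80. Service 640; fixed 194; total 834.
{D1, D2, D3, D4, D5}: Quay→D2 3·24=72, Dover→D2 4·14=56, Sutton→D5 6·19=114, Brent→D2 9·24=216, Largo→D4 2·12=24, Irby→D1 4·9=36, Upton→D3 3·14=42, Kent→D2 4·20=80. Service 640; fixed 240; total 880.
No other subset beats 790.

Open D2, D4 and D5; minimum total cost 790.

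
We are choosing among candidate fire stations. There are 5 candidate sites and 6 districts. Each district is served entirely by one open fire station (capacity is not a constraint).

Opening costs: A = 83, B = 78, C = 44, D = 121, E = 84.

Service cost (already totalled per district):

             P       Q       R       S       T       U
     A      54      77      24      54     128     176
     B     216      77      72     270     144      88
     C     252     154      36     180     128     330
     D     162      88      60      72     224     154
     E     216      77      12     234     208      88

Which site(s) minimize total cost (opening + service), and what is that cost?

Open A and E; minimum total cost 580.

For any fixed open set, each district goes to its cheapest open site; total = fixed + service.
{A, E}: P→A 54, Q→A 77, R→E 12, S→A 54, T→A 128, U→E 88. Service 413; fixed 167; total 580.
{A, B}: service 425 + fixed 161 = 586
{A}: service 513 + fixed 83 = 596
{A, B, C, D, E}: service 413 + fixed 410 = 823
No other subset beats 580.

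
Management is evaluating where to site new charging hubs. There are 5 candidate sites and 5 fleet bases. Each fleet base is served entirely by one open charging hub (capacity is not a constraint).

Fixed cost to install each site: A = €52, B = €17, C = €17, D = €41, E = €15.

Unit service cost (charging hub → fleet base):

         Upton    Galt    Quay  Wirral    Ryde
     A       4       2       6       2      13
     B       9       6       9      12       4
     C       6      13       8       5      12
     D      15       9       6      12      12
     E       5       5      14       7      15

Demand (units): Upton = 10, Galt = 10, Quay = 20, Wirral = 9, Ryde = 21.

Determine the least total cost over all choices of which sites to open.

Minimum total cost: 351

For any fixed open set, each fleet base goes to its cheapest open site; total = fixed + service.
{A, B}: Upton→A 4·10=40, Galt→A 2·10=20, Quay→A 6·20=120, Wirral→A 2·9=18, Ryde→B 4·21=84. Service 282; fixed 69; total 351.
{A, B, E}: service 282 + fixed 84 = 366
{A, B, C}: service 282 + fixed 86 = 368
{A, B, C, D, E}: service 282 + fixed 142 = 424
No other subset beats 351.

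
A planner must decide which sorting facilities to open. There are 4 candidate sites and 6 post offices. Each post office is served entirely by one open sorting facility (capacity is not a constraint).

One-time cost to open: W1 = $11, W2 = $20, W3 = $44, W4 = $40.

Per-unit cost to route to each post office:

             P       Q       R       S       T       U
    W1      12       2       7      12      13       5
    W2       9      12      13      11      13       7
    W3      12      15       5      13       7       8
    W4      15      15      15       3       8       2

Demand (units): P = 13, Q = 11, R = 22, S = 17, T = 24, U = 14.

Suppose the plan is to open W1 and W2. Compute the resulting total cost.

Each post office is assigned to its cheapest site among the open ones.
{W1, W2}: P→W2 9·13=117, Q→W1 2·11=22, R→W1 7·22=154, S→W2 11·17=187, T→W1 13·24=312, U→W1 5·14=70. Service 862; fixed 31; total 893.

Total cost: 893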